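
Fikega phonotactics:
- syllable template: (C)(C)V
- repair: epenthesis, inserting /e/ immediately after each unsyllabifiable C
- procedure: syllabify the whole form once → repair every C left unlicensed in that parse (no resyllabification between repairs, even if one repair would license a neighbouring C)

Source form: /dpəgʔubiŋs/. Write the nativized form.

dpəgʔubiŋese

Under (C)(C)V, the unsyllabifiable consonants are /ŋ/, /s/ (no codas are permitted; onsets may contain at most 2 consonants).
Inserting the epenthetic vowel yields /ŋ/ → /ŋe/, /s/ → /se/.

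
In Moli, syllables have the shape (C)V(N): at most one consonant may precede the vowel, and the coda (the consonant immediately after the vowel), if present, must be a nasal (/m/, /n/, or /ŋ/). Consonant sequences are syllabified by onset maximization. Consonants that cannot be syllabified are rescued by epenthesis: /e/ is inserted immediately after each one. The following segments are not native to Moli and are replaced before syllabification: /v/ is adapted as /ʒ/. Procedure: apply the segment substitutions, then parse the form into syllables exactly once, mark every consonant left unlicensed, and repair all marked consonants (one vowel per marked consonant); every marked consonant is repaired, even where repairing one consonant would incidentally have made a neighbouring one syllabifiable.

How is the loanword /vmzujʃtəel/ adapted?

ʒemezujeʃetəele

Substitution: /v/ → /ʒ/, giving /ʒmzujʃtəel/.
Syllabifying with onset maximization leaves /ʒ/, /m/, /j/, /ʃ/, /l/ stranded (only a nasal (/m/, /n/, or /ŋ/) is licensed in coda position; onsets are limited to one consonant).
Inserting the epenthetic vowel yields /ʒ/ → /ʒe/, /m/ → /me/, /j/ → /je/, /ʃ/ → /ʃe/, /l/ → /le/.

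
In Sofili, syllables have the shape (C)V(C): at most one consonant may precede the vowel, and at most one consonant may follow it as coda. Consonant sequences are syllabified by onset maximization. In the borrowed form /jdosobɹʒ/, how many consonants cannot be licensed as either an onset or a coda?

The consonants /j/, /ɹ/, /ʒ/ cannot be parsed into a legal (C)V(C) syllable (at most one coda consonant is licensed; onsets are limited to one consonant).

3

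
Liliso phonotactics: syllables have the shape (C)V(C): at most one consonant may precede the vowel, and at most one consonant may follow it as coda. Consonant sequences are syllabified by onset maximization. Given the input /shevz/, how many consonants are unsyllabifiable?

The consonants /s/, /z/ cannot be parsed into a legal (C)V(C) syllable (at most one coda consonant is licensed; onsets are limited to one consonant).

2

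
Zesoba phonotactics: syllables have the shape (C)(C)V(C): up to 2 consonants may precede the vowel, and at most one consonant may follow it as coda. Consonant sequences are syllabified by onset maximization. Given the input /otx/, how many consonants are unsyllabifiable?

Under (C)(C)V(C), the unsyllabifiable consonants are /x/ (at most one coda consonant is licensed; onsets may contain at most 2 consonants).

1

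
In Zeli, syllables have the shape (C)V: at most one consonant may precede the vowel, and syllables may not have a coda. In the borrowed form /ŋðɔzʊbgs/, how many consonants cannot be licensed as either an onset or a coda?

Syllabifying with onset maximization leaves /ŋ/, /b/, /g/, /s/ stranded (no codas are permitted; onsets are limited to one consonant).

4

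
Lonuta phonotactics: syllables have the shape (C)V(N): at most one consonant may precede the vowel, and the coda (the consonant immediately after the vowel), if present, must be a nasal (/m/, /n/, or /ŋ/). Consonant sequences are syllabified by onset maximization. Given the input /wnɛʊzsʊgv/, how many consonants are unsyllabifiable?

The consonants /w/, /z/, /g/, /v/ cannot be parsed into a legal (C)V(N) syllable (only a nasal (/m/, /n/, or /ŋ/) is licensed in coda position; onsets are limited to one consonant).

4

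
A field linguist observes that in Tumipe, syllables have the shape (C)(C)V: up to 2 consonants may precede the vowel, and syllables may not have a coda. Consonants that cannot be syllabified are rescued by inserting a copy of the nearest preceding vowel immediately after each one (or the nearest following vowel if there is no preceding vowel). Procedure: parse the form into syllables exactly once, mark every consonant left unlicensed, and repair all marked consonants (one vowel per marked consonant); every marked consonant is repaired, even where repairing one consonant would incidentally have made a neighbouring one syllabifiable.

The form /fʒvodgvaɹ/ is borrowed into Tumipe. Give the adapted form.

Under (C)(C)V, the unsyllabifiable consonants are /f/, /d/, /ɹ/ (no codas are permitted; onsets may contain at most 2 consonants).
Each unlicensed consonant becomes the onset of a new syllable: /f/ → /fo/, /d/ → /do/, /ɹ/ → /ɹa/.

foʒvodogvaɹa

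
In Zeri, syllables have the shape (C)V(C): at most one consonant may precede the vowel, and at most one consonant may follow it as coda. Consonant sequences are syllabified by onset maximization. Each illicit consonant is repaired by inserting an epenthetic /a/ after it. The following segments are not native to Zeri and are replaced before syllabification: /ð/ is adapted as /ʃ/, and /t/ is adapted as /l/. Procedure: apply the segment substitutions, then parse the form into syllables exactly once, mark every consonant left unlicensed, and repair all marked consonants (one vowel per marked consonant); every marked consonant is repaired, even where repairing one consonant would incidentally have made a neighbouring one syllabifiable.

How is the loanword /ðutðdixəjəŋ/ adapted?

Substitution: /ð/ → /ʃ/, /t/ → /l/, giving /ʃulʃdixəjəŋ/.
The consonants /ʃ/ cannot be parsed into a legal (C)V(C) syllable (at most one coda consonant is licensed; onsets are limited to one consonant).
Inserting the epenthetic vowel yields /ʃ/ → /ʃa/.

ʃulʃadixəjəŋ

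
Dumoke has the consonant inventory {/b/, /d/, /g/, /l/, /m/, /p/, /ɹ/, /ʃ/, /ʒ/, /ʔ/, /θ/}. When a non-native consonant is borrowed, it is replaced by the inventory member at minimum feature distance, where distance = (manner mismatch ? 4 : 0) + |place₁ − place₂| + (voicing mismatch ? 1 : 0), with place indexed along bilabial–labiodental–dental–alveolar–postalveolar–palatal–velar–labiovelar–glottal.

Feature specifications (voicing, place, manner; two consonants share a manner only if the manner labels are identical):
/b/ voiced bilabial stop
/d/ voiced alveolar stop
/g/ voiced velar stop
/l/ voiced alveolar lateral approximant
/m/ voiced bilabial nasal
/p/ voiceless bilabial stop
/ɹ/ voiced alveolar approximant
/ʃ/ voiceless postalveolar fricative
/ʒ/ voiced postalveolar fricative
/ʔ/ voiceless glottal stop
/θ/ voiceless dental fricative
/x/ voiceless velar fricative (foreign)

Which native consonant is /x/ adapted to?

ʃ

/ʃ/ is closest: same manner (fricative), place distance 2 (velar→postalveolar), same voicing; total 2. Next closest is /ʒ/ at distance 3.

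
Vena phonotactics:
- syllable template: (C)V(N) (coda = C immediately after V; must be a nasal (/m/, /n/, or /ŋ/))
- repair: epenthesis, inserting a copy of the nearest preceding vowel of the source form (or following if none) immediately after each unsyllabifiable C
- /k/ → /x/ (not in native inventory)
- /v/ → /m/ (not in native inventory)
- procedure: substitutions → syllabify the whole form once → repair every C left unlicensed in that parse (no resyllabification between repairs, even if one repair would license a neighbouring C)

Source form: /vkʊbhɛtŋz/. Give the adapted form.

Substitution: /v/ → /m/, /k/ → /x/, giving /mxʊbhɛtŋz/.
The consonants /m/, /b/, /t/, /ŋ/, /z/ cannot be parsed into a legal (C)V(N) syllable (only a nasal (/m/, /n/, or /ŋ/) is licensed in coda position; onsets are limited to one consonant).
Each unlicensed consonant becomes the onset of a new syllable: /m/ → /mʊ/, /b/ → /bʊ/, /t/ → /tɛ/, /ŋ/ → /ŋɛ/, /z/ → /zɛ/.

mʊxʊbʊhɛtɛŋɛzɛ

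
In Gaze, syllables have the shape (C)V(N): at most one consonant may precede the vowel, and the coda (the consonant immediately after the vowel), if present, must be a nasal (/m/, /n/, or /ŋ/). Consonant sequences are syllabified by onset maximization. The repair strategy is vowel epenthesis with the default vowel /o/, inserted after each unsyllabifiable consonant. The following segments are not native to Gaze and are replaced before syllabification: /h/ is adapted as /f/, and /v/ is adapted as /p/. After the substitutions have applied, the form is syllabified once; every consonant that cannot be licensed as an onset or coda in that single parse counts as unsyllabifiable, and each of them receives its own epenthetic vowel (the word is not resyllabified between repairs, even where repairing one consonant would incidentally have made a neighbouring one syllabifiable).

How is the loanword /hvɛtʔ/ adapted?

Substitution: /h/ → /f/, /v/ → /p/, giving /fpɛtʔ/.
Under (C)V(N), the unsyllabifiable consonants are /f/, /t/, /ʔ/ (only a nasal (/m/, /n/, or /ŋ/) is licensed in coda position; onsets are limited to one consonant).
Inserting the epenthetic vowel yields /f/ → /fo/, /t/ → /to/, /ʔ/ → /ʔo/.

fopɛtoʔo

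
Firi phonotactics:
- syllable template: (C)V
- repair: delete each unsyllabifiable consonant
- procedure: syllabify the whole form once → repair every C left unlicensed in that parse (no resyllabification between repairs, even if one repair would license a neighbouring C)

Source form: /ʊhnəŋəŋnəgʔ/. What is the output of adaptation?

The consonants /h/, /ŋ/, /g/, /ʔ/ cannot be parsed into a legal (C)V syllable (no codas are permitted; onsets are limited to one consonant).
Deleting the stranded consonants removes /h/, /ŋ/, /g/, /ʔ/.

ʊnəŋənə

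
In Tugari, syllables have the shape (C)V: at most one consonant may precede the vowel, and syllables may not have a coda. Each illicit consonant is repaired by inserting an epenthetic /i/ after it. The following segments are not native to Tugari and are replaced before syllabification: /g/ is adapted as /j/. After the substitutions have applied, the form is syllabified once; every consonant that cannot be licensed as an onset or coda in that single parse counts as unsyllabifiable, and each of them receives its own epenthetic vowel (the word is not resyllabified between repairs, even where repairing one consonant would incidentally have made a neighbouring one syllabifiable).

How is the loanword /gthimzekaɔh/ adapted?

jitihimizekaɔhi

Substitution: /g/ → /j/, giving /jthimzekaɔh/.
Under (C)V, the unsyllabifiable consonants are /j/, /t/, /m/, /h/ (no codas are permitted; onsets are limited to one consonant).
Inserting the epenthetic vowel yields /j/ → /ji/, /t/ → /ti/, /m/ → /mi/, /h/ → /hi/.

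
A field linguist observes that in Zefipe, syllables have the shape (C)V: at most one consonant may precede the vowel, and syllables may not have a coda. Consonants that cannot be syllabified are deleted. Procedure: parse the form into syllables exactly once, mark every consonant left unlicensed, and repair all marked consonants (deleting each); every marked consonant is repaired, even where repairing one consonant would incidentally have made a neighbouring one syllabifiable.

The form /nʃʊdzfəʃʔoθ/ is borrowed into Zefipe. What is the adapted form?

Syllabifying with onset maximization leaves /n/, /d/, /z/, /ʃ/, /θ/ stranded (no codas are permitted; onsets are limited to one consonant).
Deletion applies to /n/, /d/, /z/, /ʃ/, /θ/.

ʃʊfəʔo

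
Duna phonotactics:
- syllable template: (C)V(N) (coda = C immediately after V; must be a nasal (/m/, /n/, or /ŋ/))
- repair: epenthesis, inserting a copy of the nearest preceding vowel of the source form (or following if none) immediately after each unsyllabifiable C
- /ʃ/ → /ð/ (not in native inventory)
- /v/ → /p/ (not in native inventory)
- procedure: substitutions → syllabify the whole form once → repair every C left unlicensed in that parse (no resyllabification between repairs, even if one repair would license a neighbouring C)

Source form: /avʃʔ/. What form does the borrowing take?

Substitution: /v/ → /p/, /ʃ/ → /ð/, giving /apðʔ/.
Under (C)V(N), the unsyllabifiable consonants are /p/, /ð/, /ʔ/ (only a nasal (/m/, /n/, or /ŋ/) is licensed in coda position; onsets are limited to one consonant).
Each unlicensed consonant becomes the onset of a new syllable: /p/ → /pa/, /ð/ → /ða/, /ʔ/ → /ʔa/.

apaðaʔa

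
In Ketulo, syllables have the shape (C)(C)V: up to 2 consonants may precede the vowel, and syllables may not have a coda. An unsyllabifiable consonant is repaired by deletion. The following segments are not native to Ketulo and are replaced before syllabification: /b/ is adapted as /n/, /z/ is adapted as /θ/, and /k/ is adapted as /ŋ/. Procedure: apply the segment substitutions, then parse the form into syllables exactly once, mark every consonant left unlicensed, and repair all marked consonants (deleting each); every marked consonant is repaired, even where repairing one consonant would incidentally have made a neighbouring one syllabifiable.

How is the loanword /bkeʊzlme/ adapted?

nŋeʊlme

Substitution: /b/ → /n/, /k/ → /ŋ/, /z/ → /θ/, giving /nŋeʊθlme/.
Syllabifying with onset maximization leaves /θ/ stranded (no codas are permitted; onsets may contain at most 2 consonants).
Deleting the stranded consonants removes /θ/.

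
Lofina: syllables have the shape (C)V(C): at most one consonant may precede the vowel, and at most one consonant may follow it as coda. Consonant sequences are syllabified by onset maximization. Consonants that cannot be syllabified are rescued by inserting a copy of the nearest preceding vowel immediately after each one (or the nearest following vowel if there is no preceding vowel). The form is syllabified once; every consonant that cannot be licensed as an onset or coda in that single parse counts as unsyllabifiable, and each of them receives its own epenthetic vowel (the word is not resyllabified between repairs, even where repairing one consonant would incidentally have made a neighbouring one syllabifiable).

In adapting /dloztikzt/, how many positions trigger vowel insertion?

3

The unsyllabifiable consonants are /d/, /z/, /t/; each receives one epenthetic vowel.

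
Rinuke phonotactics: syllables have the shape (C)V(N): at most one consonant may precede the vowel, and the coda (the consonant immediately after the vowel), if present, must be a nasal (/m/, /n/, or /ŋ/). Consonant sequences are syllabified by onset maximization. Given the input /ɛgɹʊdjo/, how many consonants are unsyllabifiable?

The consonants /g/, /d/ cannot be parsed into a legal (C)V(N) syllable (only a nasal (/m/, /n/, or /ŋ/) is licensed in coda position; onsets are limited to one consonant).

2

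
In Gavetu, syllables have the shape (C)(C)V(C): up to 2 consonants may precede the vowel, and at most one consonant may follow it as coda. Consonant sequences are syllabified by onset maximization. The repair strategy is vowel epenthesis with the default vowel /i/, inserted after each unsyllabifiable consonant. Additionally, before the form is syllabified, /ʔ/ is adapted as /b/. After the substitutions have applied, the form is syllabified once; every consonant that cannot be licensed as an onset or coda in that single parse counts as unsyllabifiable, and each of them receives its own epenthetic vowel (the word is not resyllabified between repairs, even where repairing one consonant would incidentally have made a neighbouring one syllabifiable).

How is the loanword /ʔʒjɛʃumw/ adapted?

Substitution: /ʔ/ → /b/, giving /bʒjɛʃumw/.
Syllabifying with onset maximization leaves /b/, /w/ stranded (at most one coda consonant is licensed; onsets may contain at most 2 consonants).
Epenthesis after each stranded consonant: /b/ → /bi/, /w/ → /wi/.

biʒjɛʃumwi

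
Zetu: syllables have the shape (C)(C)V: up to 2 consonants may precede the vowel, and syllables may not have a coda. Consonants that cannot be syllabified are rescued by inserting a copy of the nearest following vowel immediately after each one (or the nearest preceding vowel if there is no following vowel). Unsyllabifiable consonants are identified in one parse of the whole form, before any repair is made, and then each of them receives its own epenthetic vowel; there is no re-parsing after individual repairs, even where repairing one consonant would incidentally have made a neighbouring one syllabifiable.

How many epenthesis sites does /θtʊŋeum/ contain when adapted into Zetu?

1

The unsyllabifiable consonants are /m/; each receives one epenthetic vowel.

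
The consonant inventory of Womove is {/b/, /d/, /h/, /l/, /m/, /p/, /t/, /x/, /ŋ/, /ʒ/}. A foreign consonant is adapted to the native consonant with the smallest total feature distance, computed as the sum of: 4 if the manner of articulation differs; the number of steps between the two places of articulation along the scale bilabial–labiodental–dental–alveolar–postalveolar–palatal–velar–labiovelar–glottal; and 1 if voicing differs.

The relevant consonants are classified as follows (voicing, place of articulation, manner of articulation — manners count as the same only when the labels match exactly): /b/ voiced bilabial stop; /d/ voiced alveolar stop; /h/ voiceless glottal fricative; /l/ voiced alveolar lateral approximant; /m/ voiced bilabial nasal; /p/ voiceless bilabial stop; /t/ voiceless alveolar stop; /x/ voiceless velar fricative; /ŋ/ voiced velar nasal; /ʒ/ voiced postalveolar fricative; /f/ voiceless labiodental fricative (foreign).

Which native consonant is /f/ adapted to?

ʒ

/ʒ/ is closest: same manner (fricative), place distance 3 (labiodental→postalveolar), voicing differs (+1); total 4. Next closest is /p/ at distance 5.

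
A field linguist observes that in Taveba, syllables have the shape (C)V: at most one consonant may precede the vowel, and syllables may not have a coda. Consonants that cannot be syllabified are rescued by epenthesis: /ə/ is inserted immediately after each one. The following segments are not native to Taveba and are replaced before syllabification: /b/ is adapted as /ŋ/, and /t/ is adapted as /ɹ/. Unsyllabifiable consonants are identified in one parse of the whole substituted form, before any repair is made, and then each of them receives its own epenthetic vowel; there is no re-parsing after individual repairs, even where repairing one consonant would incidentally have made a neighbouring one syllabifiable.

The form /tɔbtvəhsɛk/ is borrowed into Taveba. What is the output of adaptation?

ɹɔŋəɹəvəhəsɛkə

Substitution: /t/ → /ɹ/, /b/ → /ŋ/, giving /ɹɔŋɹvəhsɛk/.
Syllabifying with onset maximization leaves /ŋ/, /ɹ/, /h/, /k/ stranded (no codas are permitted; onsets are limited to one consonant).
Each unlicensed consonant becomes the onset of a new syllable: /ŋ/ → /ŋə/, /ɹ/ → /ɹə/, /h/ → /hə/, /k/ → /kə/.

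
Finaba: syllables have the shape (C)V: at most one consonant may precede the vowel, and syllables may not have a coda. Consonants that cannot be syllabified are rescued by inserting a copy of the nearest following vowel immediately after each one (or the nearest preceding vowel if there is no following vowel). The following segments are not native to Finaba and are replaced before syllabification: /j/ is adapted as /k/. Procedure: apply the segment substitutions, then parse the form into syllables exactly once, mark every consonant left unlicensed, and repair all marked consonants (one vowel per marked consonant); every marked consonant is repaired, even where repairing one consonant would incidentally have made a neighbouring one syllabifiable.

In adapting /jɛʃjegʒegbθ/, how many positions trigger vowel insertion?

After substitution the input is /kɛʃkegʒegbθ/.
The unsyllabifiable consonants are /ʃ/, /g/, /g/, /b/, /θ/; each receives one epenthetic vowel.

5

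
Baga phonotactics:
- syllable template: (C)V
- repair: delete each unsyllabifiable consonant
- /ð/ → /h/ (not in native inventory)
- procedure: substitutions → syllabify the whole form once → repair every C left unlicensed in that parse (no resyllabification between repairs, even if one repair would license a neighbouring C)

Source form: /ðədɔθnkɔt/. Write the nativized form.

Substitution: /ð/ → /h/, giving /hədɔθnkɔt/.
Under (C)V, the unsyllabifiable consonants are /θ/, /n/, /t/ (no codas are permitted; onsets are limited to one consonant).
Deletion applies to /θ/, /n/, /t/.

hədɔkɔ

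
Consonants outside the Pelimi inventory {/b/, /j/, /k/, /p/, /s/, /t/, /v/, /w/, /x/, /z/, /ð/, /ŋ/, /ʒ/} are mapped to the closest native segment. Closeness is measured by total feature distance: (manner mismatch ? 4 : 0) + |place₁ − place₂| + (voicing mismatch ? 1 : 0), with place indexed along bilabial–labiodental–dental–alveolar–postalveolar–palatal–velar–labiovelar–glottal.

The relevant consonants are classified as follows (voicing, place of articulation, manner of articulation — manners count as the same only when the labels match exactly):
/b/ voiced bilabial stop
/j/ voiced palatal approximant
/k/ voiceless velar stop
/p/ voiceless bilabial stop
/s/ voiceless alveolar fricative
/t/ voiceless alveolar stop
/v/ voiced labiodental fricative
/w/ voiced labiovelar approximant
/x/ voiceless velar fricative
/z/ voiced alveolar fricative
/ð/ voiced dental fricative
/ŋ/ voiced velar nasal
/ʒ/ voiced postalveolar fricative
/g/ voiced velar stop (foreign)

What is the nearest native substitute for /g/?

k

/k/ is closest: same manner (stop), place distance 0 (velar→velar), voicing differs (+1); total 1. Next closest is /t/ at distance 4.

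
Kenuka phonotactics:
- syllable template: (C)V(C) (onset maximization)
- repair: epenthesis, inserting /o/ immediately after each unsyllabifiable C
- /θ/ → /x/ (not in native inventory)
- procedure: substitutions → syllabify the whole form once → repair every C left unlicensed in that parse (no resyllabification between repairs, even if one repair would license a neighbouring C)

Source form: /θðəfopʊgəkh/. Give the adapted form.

Substitution: /θ/ → /x/, giving /xðəfopʊgəkh/.
Syllabifying with onset maximization leaves /x/, /h/ stranded (at most one coda consonant is licensed; onsets are limited to one consonant).
Epenthesis after each stranded consonant: /x/ → /xo/, /h/ → /ho/.

xoðəfopʊgəkho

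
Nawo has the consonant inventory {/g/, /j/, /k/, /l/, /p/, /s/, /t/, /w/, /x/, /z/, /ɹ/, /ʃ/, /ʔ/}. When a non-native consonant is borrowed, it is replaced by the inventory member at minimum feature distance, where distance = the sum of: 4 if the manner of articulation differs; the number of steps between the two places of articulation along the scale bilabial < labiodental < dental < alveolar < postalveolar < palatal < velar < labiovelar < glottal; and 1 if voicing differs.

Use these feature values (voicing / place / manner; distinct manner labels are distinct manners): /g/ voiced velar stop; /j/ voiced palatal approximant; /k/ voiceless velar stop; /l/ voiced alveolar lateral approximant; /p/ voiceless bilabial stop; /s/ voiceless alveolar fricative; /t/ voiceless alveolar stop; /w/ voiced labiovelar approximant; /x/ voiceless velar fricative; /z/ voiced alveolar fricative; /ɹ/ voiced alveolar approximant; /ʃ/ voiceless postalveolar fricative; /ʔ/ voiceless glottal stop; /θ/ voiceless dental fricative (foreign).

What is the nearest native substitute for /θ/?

/s/ is closest: same manner (fricative), place distance 1 (dental→alveolar), same voicing; total 1. Next closest is /z/ at distance 2.

s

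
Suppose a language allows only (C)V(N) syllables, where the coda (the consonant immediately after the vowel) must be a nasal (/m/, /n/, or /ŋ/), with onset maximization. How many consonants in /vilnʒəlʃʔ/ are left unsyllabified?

Under (C)V(N), the unsyllabifiable consonants are /l/, /n/, /l/, /ʃ/, /ʔ/ (only a nasal (/m/, /n/, or /ŋ/) is licensed in coda position; onsets are limited to one consonant).

5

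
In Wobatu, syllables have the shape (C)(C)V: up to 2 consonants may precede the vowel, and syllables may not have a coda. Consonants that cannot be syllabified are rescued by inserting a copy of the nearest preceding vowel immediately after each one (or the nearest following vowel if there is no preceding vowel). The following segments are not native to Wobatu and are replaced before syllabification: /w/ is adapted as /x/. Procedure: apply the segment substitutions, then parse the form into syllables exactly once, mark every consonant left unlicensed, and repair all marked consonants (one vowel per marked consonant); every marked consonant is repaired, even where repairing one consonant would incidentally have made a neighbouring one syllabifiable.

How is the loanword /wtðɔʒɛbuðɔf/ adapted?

Substitution: /w/ → /x/, giving /xtðɔʒɛbuðɔf/.
The consonants /x/, /f/ cannot be parsed into a legal (C)(C)V syllable (no codas are permitted; onsets may contain at most 2 consonants).
Inserting the epenthetic vowel yields /x/ → /xɔ/, /f/ → /fɔ/.

xɔtðɔʒɛbuðɔfɔ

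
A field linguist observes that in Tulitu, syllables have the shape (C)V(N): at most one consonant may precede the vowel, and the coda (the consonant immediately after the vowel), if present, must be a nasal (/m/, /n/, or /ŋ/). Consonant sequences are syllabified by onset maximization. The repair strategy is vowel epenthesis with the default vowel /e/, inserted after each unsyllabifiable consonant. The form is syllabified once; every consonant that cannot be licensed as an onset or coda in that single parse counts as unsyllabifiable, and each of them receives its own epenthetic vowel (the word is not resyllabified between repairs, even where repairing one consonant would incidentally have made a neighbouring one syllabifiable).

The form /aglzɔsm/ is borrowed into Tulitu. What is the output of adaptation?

agelezɔseme

Under (C)V(N), the unsyllabifiable consonants are /g/, /l/, /s/, /m/ (only a nasal (/m/, /n/, or /ŋ/) is licensed in coda position; onsets are limited to one consonant).
Epenthesis after each stranded consonant: /g/ → /ge/, /l/ → /le/, /s/ → /se/, /m/ → /me/.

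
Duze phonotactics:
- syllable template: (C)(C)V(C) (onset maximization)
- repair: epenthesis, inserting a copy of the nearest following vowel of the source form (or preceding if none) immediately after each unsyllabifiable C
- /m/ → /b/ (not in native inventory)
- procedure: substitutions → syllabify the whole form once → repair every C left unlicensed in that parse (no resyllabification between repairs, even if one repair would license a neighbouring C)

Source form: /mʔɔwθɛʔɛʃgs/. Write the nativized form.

Substitution: /m/ → /b/, giving /bʔɔwθɛʔɛʃgs/.
Syllabifying with onset maximization leaves /g/, /s/ stranded (at most one coda consonant is licensed; onsets may contain at most 2 consonants).
Epenthesis after each stranded consonant: /g/ → /gɛ/, /s/ → /sɛ/.

bʔɔwθɛʔɛʃgɛsɛ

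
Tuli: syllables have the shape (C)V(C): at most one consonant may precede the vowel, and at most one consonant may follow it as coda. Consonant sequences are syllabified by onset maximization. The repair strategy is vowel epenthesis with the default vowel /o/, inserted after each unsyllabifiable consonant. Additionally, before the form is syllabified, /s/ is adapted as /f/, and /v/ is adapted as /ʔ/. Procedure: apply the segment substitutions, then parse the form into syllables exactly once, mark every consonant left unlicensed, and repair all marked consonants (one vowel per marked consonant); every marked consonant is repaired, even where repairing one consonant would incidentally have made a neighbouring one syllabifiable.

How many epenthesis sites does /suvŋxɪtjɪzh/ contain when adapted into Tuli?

After substitution the input is /fuʔŋxɪtjɪzh/.
The unsyllabifiable consonants are /ŋ/, /h/; each receives one epenthetic vowel.

2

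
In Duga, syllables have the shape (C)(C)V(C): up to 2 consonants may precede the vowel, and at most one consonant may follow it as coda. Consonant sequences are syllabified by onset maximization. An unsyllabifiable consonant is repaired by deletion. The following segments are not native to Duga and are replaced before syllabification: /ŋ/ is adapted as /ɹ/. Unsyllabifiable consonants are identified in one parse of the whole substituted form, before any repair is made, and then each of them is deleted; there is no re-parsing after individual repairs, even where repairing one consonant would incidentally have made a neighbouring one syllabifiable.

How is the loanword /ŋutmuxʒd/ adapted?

ɹutmux

Substitution: /ŋ/ → /ɹ/, giving /ɹutmuxʒd/.
The consonants /ʒ/, /d/ cannot be parsed into a legal (C)(C)V(C) syllable (at most one coda consonant is licensed; onsets may contain at most 2 consonants).
Each unlicensed consonant is deleted: /ʒ/, /d/.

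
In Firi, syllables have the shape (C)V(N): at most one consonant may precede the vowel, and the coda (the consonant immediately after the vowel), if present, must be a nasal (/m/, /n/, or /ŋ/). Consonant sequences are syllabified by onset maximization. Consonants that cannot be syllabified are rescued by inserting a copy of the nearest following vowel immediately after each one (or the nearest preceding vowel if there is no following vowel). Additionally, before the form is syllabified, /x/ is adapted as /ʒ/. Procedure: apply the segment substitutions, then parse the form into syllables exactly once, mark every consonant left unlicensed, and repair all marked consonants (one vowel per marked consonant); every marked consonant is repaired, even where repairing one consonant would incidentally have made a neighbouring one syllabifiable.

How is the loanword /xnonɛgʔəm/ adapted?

Substitution: /x/ → /ʒ/, giving /ʒnonɛgʔəm/.
The consonants /ʒ/, /g/ cannot be parsed into a legal (C)V(N) syllable (only a nasal (/m/, /n/, or /ŋ/) is licensed in coda position; onsets are limited to one consonant).
Inserting the epenthetic vowel yields /ʒ/ → /ʒo/, /g/ → /gə/.

ʒononɛgəʔəm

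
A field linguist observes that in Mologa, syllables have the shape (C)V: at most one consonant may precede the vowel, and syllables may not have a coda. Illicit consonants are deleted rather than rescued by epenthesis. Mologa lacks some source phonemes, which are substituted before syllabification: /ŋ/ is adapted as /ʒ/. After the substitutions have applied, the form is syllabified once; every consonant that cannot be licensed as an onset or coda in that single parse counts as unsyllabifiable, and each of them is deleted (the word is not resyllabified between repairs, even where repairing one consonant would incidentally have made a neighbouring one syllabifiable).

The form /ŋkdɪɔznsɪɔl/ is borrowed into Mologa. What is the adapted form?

Substitution: /ŋ/ → /ʒ/, giving /ʒkdɪɔznsɪɔl/.
Under (C)V, the unsyllabifiable consonants are /ʒ/, /k/, /z/, /n/, /l/ (no codas are permitted; onsets are limited to one consonant).
Deletion applies to /ʒ/, /k/, /z/, /n/, /l/.

dɪɔsɪɔ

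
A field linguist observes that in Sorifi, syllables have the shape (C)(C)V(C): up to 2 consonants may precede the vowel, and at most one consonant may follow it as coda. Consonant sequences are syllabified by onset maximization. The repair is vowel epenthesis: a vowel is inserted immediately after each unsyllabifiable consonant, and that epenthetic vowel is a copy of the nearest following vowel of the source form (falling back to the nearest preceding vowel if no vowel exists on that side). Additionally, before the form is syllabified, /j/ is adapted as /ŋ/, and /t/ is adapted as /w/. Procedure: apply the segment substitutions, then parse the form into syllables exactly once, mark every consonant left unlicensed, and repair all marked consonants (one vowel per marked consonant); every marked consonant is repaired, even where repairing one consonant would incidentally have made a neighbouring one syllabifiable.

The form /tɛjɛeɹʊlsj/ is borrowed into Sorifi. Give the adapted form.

wɛŋɛeɹʊlsʊŋʊ

Substitution: /t/ → /w/, /j/ → /ŋ/, giving /wɛŋɛeɹʊlsŋ/.
Under (C)(C)V(C), the unsyllabifiable consonants are /s/, /ŋ/ (at most one coda consonant is licensed; onsets may contain at most 2 consonants).
Inserting the epenthetic vowel yields /s/ → /sʊ/, /ŋ/ → /ŋʊ/.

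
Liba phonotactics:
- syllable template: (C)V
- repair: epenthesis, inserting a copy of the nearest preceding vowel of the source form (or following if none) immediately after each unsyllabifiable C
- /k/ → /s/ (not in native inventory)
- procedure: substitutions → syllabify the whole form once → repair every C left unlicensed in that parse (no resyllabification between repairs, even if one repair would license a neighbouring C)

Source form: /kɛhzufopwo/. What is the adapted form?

sɛhɛzufopowo

Substitution: /k/ → /s/, giving /sɛhzufopwo/.
Under (C)V, the unsyllabifiable consonants are /h/, /p/ (no codas are permitted; onsets are limited to one consonant).
Epenthesis after each stranded consonant: /h/ → /hɛ/, /p/ → /po/.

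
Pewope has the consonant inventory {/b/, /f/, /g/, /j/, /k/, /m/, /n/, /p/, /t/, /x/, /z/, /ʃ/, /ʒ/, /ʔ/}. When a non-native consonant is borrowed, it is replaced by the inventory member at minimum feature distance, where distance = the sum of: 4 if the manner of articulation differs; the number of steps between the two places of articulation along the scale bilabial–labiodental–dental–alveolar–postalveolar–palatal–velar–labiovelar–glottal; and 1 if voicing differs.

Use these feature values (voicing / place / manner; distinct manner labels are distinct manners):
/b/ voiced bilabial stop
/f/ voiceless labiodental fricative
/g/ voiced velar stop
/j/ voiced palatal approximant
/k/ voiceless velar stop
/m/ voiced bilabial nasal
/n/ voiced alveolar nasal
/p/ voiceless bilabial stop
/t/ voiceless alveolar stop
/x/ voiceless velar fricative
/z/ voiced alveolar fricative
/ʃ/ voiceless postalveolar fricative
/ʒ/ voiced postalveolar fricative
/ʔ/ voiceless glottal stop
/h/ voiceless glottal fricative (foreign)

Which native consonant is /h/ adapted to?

/x/ is closest: same manner (fricative), place distance 2 (glottal→velar), same voicing; total 2. Next closest is /ʃ/ at distance 4.

x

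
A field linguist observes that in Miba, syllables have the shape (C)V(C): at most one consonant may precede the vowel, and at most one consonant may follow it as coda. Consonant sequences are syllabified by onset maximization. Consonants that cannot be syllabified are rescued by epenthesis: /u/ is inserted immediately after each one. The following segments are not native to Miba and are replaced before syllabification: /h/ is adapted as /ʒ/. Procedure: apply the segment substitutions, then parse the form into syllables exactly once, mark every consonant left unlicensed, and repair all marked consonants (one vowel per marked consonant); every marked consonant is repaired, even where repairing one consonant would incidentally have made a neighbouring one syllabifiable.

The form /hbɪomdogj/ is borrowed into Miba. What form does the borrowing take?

ʒubɪomdogju

Substitution: /h/ → /ʒ/, giving /ʒbɪomdogj/.
The consonants /ʒ/, /j/ cannot be parsed into a legal (C)V(C) syllable (at most one coda consonant is licensed; onsets are limited to one consonant).
Each unlicensed consonant becomes the onset of a new syllable: /ʒ/ → /ʒu/, /j/ → /ju/.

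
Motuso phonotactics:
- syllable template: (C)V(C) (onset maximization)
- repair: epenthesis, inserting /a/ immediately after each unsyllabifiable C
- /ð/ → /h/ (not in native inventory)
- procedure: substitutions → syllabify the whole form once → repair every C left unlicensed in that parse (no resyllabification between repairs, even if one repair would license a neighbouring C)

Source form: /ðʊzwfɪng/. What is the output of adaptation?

hʊzwafɪnga

Substitution: /ð/ → /h/, giving /hʊzwfɪng/.
Syllabifying with onset maximization leaves /w/, /g/ stranded (at most one coda consonant is licensed; onsets are limited to one consonant).
Inserting the epenthetic vowel yields /w/ → /wa/, /g/ → /ga/.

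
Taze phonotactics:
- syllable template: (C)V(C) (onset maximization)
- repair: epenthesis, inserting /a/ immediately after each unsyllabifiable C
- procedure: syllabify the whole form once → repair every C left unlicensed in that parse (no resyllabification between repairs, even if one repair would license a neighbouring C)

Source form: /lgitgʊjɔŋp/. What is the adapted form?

The consonants /l/, /p/ cannot be parsed into a legal (C)V(C) syllable (at most one coda consonant is licensed; onsets are limited to one consonant).
Inserting the epenthetic vowel yields /l/ → /la/, /p/ → /pa/.

lagitgʊjɔŋpa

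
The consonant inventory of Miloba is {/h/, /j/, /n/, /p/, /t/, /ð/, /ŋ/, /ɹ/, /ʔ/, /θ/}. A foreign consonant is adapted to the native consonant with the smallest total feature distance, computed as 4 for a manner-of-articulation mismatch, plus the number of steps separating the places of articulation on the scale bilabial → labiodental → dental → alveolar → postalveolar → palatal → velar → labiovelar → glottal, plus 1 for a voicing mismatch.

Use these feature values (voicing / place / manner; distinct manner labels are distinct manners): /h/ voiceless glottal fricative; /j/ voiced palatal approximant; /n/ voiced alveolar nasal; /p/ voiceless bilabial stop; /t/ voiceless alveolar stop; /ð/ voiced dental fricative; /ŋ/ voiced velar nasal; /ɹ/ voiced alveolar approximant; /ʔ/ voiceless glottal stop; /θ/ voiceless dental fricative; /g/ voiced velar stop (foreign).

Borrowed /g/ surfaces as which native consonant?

/ʔ/ is closest: same manner (stop), place distance 2 (velar→glottal), voicing differs (+1); total 3. Next closest is /t/ at distance 4.

ʔ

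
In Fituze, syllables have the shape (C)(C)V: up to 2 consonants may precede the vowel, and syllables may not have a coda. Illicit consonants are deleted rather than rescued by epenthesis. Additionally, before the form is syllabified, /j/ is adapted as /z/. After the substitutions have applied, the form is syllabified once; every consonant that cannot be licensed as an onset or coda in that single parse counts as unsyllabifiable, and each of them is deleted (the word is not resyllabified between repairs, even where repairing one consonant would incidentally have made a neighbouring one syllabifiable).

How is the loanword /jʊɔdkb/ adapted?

Substitution: /j/ → /z/, giving /zʊɔdkb/.
The consonants /d/, /k/, /b/ cannot be parsed into a legal (C)(C)V syllable (no codas are permitted; onsets may contain at most 2 consonants).
Deletion applies to /d/, /k/, /b/.

zʊɔ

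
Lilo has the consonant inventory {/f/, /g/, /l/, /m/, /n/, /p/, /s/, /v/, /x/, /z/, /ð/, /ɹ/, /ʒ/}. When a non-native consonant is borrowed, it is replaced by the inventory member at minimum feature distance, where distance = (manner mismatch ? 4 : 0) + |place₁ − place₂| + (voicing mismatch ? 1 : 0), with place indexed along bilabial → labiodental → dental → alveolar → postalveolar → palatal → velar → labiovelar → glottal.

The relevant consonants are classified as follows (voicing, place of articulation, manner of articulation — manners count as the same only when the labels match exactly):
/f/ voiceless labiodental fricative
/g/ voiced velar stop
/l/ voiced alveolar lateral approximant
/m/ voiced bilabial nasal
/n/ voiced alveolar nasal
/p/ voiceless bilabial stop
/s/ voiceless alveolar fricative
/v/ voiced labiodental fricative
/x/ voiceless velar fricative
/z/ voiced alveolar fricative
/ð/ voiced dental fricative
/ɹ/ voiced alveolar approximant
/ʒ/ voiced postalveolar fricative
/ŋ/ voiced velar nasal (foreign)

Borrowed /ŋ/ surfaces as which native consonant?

/n/ is closest: same manner (nasal), place distance 3 (velar→alveolar), same voicing; total 3. Next closest is /g/ at distance 4.

n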